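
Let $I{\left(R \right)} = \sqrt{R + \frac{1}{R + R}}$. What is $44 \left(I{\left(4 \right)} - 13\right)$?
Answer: $-572 + 11 \sqrt{66} \approx -482.64$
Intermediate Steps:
$I{\left(R \right)} = \sqrt{R + \frac{1}{2 R}}$
$44 \left(I{\left(4 \right)} - 13\right) = 44 \left(\frac{\sqrt{\frac{2}{4} + 4 \cdot 4}}{2} - 13\right) = 44 \left(\frac{\sqrt{2 \cdot \frac{1}{4} + 16}}{2} - 13\right) = 44 \left(\frac{\sqrt{\frac{1}{2} + 16}}{2} - 13\right) = 44 \left(\frac{\sqrt{\frac{33}{2}}}{2} - 13\right) = 44 \left(\frac{\frac{1}{2} \sqrt{66}}{2} - 13\right) = 44 \left(\frac{\sqrt{66}}{4} - 13\right) = 44 \left(-13 + \frac{\sqrt{66}}{4}\right) = -572 + 11 \sqrt{66}$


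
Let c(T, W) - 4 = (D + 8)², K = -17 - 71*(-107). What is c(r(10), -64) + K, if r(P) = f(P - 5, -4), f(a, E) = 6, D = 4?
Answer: 7728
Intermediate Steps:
K = 7580 (K = -17 + 7597 = 7580)
r(P) = 6
c(T, W) = 148 (c(T, W) = 4 + (4 + 8)² = 4 + 12² = 4 + 144 = 148)
c(r(10), -64) + K = 148 + 7580 = 7728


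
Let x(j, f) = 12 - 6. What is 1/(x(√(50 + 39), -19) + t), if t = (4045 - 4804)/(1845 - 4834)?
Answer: 2989/18693 ≈ 0.15990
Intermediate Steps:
x(j, f) = 6
t = 759/2989 (t = -759/(-2989) = -759*(-1/2989) = 759/2989 ≈ 0.25393)
1/(x(√(50 + 39), -19) + t) = 1/(6 + 759/2989) = 1/(18693/2989) = 2989/18693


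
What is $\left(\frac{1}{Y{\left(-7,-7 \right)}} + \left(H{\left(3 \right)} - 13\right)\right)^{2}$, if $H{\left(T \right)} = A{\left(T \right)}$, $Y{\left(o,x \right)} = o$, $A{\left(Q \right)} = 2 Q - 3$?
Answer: $\frac{5041}{49} \approx 102.88$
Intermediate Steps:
$A{\left(Q \right)} = -3 + 2 Q$
$H{\left(T \right)} = -3 + 2 T$
$\left(\frac{1}{Y{\left(-7,-7 \right)}} + \left(H{\left(3 \right)} - 13\right)\right)^{2} = \left(\frac{1}{-7} + \left(\left(-3 + 2 \cdot 3\right) - 13\right)\right)^{2} = \left(- \frac{1}{7} + \left(\left(-3 + 6\right) - 13\right)\right)^{2} = \left(- \frac{1}{7} + \left(3 - 13\right)\right)^{2} = \left(- \frac{1}{7} - 10\right)^{2} = \left(- \frac{71}{7}\right)^{2} = \frac{5041}{49}$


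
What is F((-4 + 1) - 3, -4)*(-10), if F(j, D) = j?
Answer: 60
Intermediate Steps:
F((-4 + 1) - 3, -4)*(-10) = ((-4 + 1) - 3)*(-10) = (-3 - 3)*(-10) = -6*(-10) = 60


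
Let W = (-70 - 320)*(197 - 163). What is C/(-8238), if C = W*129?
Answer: 285090/1373 ≈ 207.64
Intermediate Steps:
W = -13260 (W = -390*34 = -13260)
C = -1710540 (C = -13260*129 = -1710540)
C/(-8238) = -1710540/(-8238) = -1710540*(-1/8238) = 285090/1373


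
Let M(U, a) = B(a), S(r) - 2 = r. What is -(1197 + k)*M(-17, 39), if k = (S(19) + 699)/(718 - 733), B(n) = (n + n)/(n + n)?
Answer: -1149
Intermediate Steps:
S(r) = 2 + r
B(n) = 1 (B(n) = (2*n)/((2*n)) = (2*n)*(1/(2*n)) = 1)
M(U, a) = 1
k = -48 (k = ((2 + 19) + 699)/(718 - 733) = (21 + 699)/(-15) = 720*(-1/15) = -48)
-(1197 + k)*M(-17, 39) = -(1197 - 48) = -1149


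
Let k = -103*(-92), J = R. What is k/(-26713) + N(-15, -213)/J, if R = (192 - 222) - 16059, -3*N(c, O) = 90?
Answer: -50552658/143261819 ≈ -0.35287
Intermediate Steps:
N(c, O) = -30 (N(c, O) = -⅓*90 = -30)
R = -16089 (R = -30 - 16059 = -16089)
J = -16089
k = 9476
k/(-26713) + N(-15, -213)/J = 9476/(-26713) - 30/(-16089) = 9476*(-1/26713) - 30*(-1/16089) = -9476/26713 + 10/5363 = -50552658/143261819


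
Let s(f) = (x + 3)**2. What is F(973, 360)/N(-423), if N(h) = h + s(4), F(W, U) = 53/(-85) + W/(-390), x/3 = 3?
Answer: 4135/369954 ≈ 0.011177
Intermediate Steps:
x = 9 (x = 3*3 = 9)
s(f) = 144 (s(f) = (9 + 3)**2 = 12**2 = 144)
F(W, U) = -53/85 - W/390 (F(W, U) = 53*(-1/85) + W*(-1/390) = -53/85 - W/390)
N(h) = 144 + h (N(h) = h + 144 = 144 + h)
F(973, 360)/N(-423) = (-53/85 - 1/390*973)/(144 - 423) = (-53/85 - 973/390)/(-279) = -4135/1326*(-1/279) = 4135/369954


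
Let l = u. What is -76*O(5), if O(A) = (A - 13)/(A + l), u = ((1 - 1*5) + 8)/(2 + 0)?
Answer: 608/7 ≈ 86.857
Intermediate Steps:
u = 2 (u = ((1 - 5) + 8)/2 = (-4 + 8)*(½) = 4*(½) = 2)
l = 2
O(A) = (-13 + A)/(2 + A) (O(A) = (A - 13)/(A + 2) = (-13 + A)/(2 + A))
-76*O(5) = -76*(-13 + 5)/(2 + 5) = -76*(-8)/7 = -76*(-8/7) = 608/7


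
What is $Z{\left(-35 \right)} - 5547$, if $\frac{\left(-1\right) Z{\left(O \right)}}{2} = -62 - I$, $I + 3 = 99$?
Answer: $-5231$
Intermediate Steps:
$I = 96$ ($I = -3 + 99 = 96$)
$Z{\left(O \right)} = 316$ ($Z{\left(O \right)} = - 2 \left(-62 - 96\right) = \left(-2\right) \left(-158\right) = 316$)
$Z{\left(-35 \right)} - 5547 = 316 - 5547 = -5231$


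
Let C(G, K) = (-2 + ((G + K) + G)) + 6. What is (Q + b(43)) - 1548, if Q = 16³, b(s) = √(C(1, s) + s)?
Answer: 2548 + 2*√23 ≈ 2557.6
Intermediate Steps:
C(G, K) = 4 + K + 2*G (C(G, K) = (-2 + (K + 2*G)) + 6 = (-2 + K + 2*G) + 6 = 4 + K + 2*G)
b(s) = √(6 + 2*s) (b(s) = √((4 + s + 2*1) + s) = √((4 + s + 2) + s) = √((6 + s) + s) = √(6 + 2*s))
Q = 4096
(Q + b(43)) - 1548 = (4096 + √(6 + 2*43)) - 1548 = (4096 + √(6 + 86)) - 1548 = (4096 + √92) - 1548 = (4096 + 2*√23) - 1548 = 2548 + 2*√23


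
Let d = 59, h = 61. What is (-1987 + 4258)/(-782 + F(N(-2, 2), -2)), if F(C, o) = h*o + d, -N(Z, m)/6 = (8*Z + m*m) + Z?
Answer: -2271/845 ≈ -2.6876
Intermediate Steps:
N(Z, m) = -54*Z - 6*m² (N(Z, m) = -6*((8*Z + m*m) + Z) = -6*((8*Z + m²) + Z) = -6*((m² + 8*Z) + Z) = -6*(m² + 9*Z) = -54*Z - 6*m²)
F(C, o) = 59 + 61*o (F(C, o) = 61*o + 59 = 59 + 61*o)
(-1987 + 4258)/(-782 + F(N(-2, 2), -2)) = (-1987 + 4258)/(-782 + (59 + 61*(-2))) = 2271/(-782 + (59 - 122)) = 2271/(-782 - 63) = 2271/(-845) = 2271*(-1/845) = -2271/845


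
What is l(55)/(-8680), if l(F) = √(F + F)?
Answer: -√110/8680 ≈ -0.0012083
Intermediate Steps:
l(F) = √2*√F (l(F) = √(2*F) = √2*√F)
l(55)/(-8680) = (√2*√55)/(-8680) = √110*(-1/8680) = -√110/8680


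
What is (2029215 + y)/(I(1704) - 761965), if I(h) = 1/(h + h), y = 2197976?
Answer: -14406266928/2596776719 ≈ -5.5478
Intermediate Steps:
I(h) = 1/(2*h)
(2029215 + y)/(I(1704) - 761965) = (2029215 + 2197976)/((½)/1704 - 761965) = 4227191/((½)*(1/1704) - 761965) = 4227191/(1/3408 - 761965) = 4227191/(-2596776719/3408) = 4227191*(-3408/2596776719) = -14406266928/2596776719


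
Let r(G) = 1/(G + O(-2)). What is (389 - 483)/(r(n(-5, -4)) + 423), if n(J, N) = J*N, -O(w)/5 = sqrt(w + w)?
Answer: -19882880/89481421 + 940*I/89481421 ≈ -0.2222 + 1.0505e-5*I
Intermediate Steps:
O(w) = -5*sqrt(2)*sqrt(w) (O(w) = -5*sqrt(w + w) = -5*sqrt(2)*sqrt(w))
r(G) = 1/(G - 10*I) (r(G) = 1/(G - 5*sqrt(2)*sqrt(-2)) = 1/(G - 5*sqrt(2)*I*sqrt(2)) = 1/(G - 10*I))
(389 - 483)/(r(n(-5, -4)) + 423) = (389 - 483)/(1/(-5*(-4) - 10*I) + 423) = -94/(1/(20 - 10*I) + 423) = -94/((20 + 10*I)/500 + 423) = -94/(423 + (20 + 10*I)/500)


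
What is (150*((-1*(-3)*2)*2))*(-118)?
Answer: -212400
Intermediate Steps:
(150*((-1*(-3)*2)*2))*(-118) = (150*((3*2)*2))*(-118) = (150*(6*2))*(-118) = (150*12)*(-118) = 1800*(-118) = -212400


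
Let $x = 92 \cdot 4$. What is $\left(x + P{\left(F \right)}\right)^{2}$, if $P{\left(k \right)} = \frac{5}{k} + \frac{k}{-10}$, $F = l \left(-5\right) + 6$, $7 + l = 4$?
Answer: $\frac{5911918321}{44100} \approx 1.3406 \cdot 10^{5}$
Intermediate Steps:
$l = -3$ ($l = -7 + 4 = -3$)
$F = 21$ ($F = \left(-3\right) \left(-5\right) + 6 = 15 + 6 = 21$)
$x = 368$
$P{\left(k \right)} = \frac{5}{k} - \frac{k}{10}$ ($P{\left(k \right)} = \frac{5}{k} + k \left(- \frac{1}{10}\right) = \frac{5}{k} - \frac{k}{10}$)
$\left(x + P{\left(F \right)}\right)^{2} = \left(368 + \left(\frac{5}{21} - \frac{21}{10}\right)\right)^{2} = \left(368 - \frac{391}{210}\right)^{2} = \left(\frac{76889}{210}\right)^{2} = \frac{5911918321}{44100}$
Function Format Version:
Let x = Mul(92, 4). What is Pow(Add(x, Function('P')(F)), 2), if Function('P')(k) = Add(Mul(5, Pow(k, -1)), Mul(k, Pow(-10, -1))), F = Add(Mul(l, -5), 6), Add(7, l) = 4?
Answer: Rational(5911918321, 44100) ≈ 1.3406e+5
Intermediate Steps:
l = -3 (l = Add(-7, 4) = -3)
F = 21 (F = Add(Mul(-3, -5), 6) = Add(15, 6) = 21)
x = 368
Function('P')(k) = Add(Mul(5, Pow(k, -1)), Mul(Rational(-1, 10), k)) (Function('P')(k) = Add(Mul(5, Pow(k, -1)), Mul(k, Rational(-1, 10))) = Add(Mul(5, Pow(k, -1)), Mul(Rational(-1, 10), k)))
Pow(Add(x, Function('P')(F)), 2) = Pow(Add(368, Add(Mul(5, Pow(21, -1)), Mul(Rational(-1, 10), 21))), 2) = Pow(Add(368, Add(Mul(5, Rational(1, 21)), Rational(-21, 10))), 2) = Pow(Add(368, Add(Rational(5, 21), Rational(-21, 10))), 2) = Pow(Add(368, Rational(-391, 210)), 2) = Pow(Rational(76889, 210), 2) = Rational(5911918321, 44100)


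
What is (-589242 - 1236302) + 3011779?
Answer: 1186235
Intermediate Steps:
(-589242 - 1236302) + 3011779 = -1825544 + 3011779 = 1186235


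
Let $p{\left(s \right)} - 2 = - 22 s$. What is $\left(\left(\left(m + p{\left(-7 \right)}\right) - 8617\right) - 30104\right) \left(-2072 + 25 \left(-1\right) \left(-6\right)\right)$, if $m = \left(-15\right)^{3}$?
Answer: $80608680$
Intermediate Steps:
$m = -3375$
$p{\left(s \right)} = 2 - 22 s$
$\left(\left(\left(m + p{\left(-7 \right)}\right) - 8617\right) - 30104\right) \left(-2072 + 25 \left(-1\right) \left(-6\right)\right) = \left(\left(\left(-3375 + \left(2 - -154\right)\right) - 8617\right) - 30104\right) \left(-2072 + 25 \left(-1\right) \left(-6\right)\right) = \left(\left(\left(-3375 + \left(2 + 154\right)\right) - 8617\right) - 30104\right) \left(-2072 - -150\right) = \left(\left(\left(-3375 + 156\right) - 8617\right) - 30104\right) \left(-2072 + 150\right) = \left(\left(-3219 - 8617\right) - 30104\right) \left(-1922\right) = \left(-11836 - 30104\right) \left(-1922\right) = \left(-41940\right) \left(-1922\right) = 80608680$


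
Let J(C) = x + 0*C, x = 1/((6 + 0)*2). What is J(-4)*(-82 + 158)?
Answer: 19/3 ≈ 6.3333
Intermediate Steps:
x = 1/12 (x = 1/(6*2) = 1/12 ≈ 0.083333)
J(C) = 1/12 (J(C) = 1/12 + 0*C = 1/12 + 0 = 1/12)
J(-4)*(-82 + 158) = (-82 + 158)/12 = (1/12)*76 = 19/3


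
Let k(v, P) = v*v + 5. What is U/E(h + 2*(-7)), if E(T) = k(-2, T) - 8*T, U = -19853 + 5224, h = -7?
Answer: -14629/177 ≈ -82.650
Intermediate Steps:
k(v, P) = 5 + v**2 (k(v, P) = v**2 + 5 = 5 + v**2)
U = -14629
E(T) = 9 - 8*T (E(T) = (5 + (-2)**2) - 8*T = (5 + 4) - 8*T = 9 - 8*T)
U/E(h + 2*(-7)) = -14629/(9 - 8*(-7 + 2*(-7))) = -14629/(9 - 8*(-7 - 14)) = -14629/(9 - 8*(-21)) = -14629/(9 + 168) = -14629/177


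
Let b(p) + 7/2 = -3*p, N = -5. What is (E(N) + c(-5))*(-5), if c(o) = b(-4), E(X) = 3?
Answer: -115/2 ≈ -57.500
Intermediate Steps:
b(p) = -7/2 - 3*p
c(o) = 17/2 (c(o) = -7/2 - 3*(-4) = -7/2 + 12 = 17/2)
(E(N) + c(-5))*(-5) = (3 + 17/2)*(-5) = (23/2)*(-5) = -115/2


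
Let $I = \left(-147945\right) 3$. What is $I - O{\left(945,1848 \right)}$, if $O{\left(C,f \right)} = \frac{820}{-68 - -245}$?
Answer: $- \frac{78559615}{177} \approx -4.4384 \cdot 10^{5}$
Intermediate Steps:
$I = -443835$
$O{\left(C,f \right)} = \frac{820}{177}$ ($O{\left(C,f \right)} = \frac{820}{-68 + 245} = \frac{820}{177}$)
$I - O{\left(945,1848 \right)} = -443835 - \frac{820}{177} = - \frac{78559615}{177}$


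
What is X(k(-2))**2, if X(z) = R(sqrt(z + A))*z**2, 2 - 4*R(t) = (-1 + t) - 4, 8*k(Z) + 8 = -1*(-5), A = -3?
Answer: 29565/524288 - 1701*I*sqrt(6)/131072 ≈ 0.056391 - 0.031789*I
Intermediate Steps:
k(Z) = -3/8 (k(Z) = -1 + (-1*(-5))/8 = -1 + (1/8)*5 = -1 + 5/8 = -3/8)
R(t) = 7/4 - t/4 (R(t) = 1/2 - ((-1 + t) - 4)/4 = 1/2 - (-5 + t)/4 = 1/2 + (5/4 - t/4) = 7/4 - t/4)
X(z) = z**2*(7/4 - sqrt(-3 + z)/4) (X(z) = (7/4 - sqrt(z - 3)/4)*z**2 = (7/4 - sqrt(-3 + z)/4)*z**2 = z**2*(7/4 - sqrt(-3 + z)/4))
X(k(-2))**2 = ((-3/8)**2*(7 - sqrt(-3 - 3/8))/4)**2 = ((1/4)*(9/64)*(7 - sqrt(-27/8)))**2 = ((1/4)*(9/64)*(7 - 3*I*sqrt(6)/4))**2 = (63/256 - 27*I*sqrt(6)/1024)**2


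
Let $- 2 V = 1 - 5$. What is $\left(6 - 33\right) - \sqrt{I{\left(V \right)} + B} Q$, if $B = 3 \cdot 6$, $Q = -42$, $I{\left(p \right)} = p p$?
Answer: $-27 + 42 \sqrt{22} \approx 170.0$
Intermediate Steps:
$V = 2$ ($V = - \frac{1 - 5}{2} = \left(- \frac{1}{2}\right) \left(-4\right) = 2$)
$I{\left(p \right)} = p^{2}$
$B = 18$
$\left(6 - 33\right) - \sqrt{I{\left(V \right)} + B} Q = \left(6 - 33\right) - \sqrt{2^{2} + 18} \left(-42\right) = \left(6 - 33\right) - \sqrt{4 + 18} \left(-42\right) = -27 - \sqrt{22} \left(-42\right) = -27 - - 42 \sqrt{22} = -27 + 42 \sqrt{22}$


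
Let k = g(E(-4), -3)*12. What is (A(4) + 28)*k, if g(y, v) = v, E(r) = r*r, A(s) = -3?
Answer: -900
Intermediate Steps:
E(r) = r²
k = -36 (k = -3*12 = -36)
(A(4) + 28)*k = (-3 + 28)*(-36) = 25*(-36) = -900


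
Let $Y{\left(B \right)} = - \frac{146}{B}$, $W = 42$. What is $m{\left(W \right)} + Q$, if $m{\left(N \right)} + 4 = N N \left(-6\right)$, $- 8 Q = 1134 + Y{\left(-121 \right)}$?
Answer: $- \frac{1298318}{121} \approx -10730.0$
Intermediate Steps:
$Q = - \frac{17170}{121}$ ($Q = - \frac{1134 - \frac{146}{-121}}{8} = - \frac{1134 - - \frac{146}{121}}{8} = - \frac{1134 + \frac{146}{121}}{8} = \left(- \frac{1}{8}\right) \frac{137360}{121} = - \frac{17170}{121} \approx -141.9$)
$m{\left(N \right)} = -4 - 6 N^{2}$ ($m{\left(N \right)} = -4 + N N \left(-6\right) = -4 + N^{2} \left(-6\right) = -4 - 6 N^{2}$)
$m{\left(W \right)} + Q = \left(-4 - 6 \cdot 42^{2}\right) - \frac{17170}{121} = \left(-4 - 10584\right) - \frac{17170}{121} = -10588 - \frac{17170}{121} = - \frac{1298318}{121}$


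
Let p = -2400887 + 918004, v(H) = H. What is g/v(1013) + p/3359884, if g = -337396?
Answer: -1135113582543/3403562492 ≈ -333.51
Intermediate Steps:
p = -1482883
g/v(1013) + p/3359884 = -337396/1013 - 1482883/3359884 = -1135113582543/3403562492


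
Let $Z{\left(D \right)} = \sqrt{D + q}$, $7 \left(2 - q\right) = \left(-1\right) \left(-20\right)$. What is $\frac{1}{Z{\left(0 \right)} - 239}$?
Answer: $- \frac{1673}{399853} - \frac{i \sqrt{42}}{399853} \approx -0.004184 - 1.6208 \cdot 10^{-5} i$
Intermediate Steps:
$q = - \frac{6}{7}$ ($q = 2 - \frac{\left(-1\right) \left(-20\right)}{7} = 2 - \frac{20}{7} = - \frac{6}{7} \approx -0.85714$)
$Z{\left(D \right)} = \sqrt{- \frac{6}{7} + D}$ ($Z{\left(D \right)} = \sqrt{D - \frac{6}{7}} = \sqrt{- \frac{6}{7} + D}$)
$\frac{1}{Z{\left(0 \right)} - 239} = \frac{1}{\frac{\sqrt{-42 + 49 \cdot 0}}{7} - 239} = \frac{1}{\frac{\sqrt{-42 + 0}}{7} - 239} = \frac{1}{\frac{\sqrt{-42}}{7} - 239} = \frac{1}{\frac{i \sqrt{42}}{7} - 239} = \frac{1}{-239 + \frac{i \sqrt{42}}{7}}$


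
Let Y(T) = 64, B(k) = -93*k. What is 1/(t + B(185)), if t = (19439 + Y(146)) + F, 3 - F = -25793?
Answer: 1/28094 ≈ 3.5595e-5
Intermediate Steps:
F = 25796 (F = 3 - 1*(-25793) = 3 + 25793 = 25796)
t = 45299 (t = (19439 + 64) + 25796 = 19503 + 25796 = 45299)
1/(t + B(185)) = 1/(45299 - 93*185) = 1/(45299 - 17205) = 1/28094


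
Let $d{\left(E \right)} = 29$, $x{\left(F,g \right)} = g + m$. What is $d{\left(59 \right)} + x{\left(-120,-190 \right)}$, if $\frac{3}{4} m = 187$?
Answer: $\frac{265}{3} \approx 88.333$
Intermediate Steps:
$m = \frac{748}{3}$ ($m = \frac{4}{3} \cdot 187 = \frac{748}{3} \approx 249.33$)
$x{\left(F,g \right)} = \frac{748}{3} + g$ ($x{\left(F,g \right)} = g + \frac{748}{3} = \frac{748}{3} + g$)
$d{\left(59 \right)} + x{\left(-120,-190 \right)} = 29 + \left(\frac{748}{3} - 190\right) = 29 + \frac{178}{3} = \frac{265}{3}$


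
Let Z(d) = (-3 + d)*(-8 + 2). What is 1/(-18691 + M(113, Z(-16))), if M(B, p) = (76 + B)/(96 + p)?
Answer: -10/186901 ≈ -5.3504e-5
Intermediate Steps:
Z(d) = 18 - 6*d (Z(d) = (-3 + d)*(-6) = 18 - 6*d)
M(B, p) = (76 + B)/(96 + p)
1/(-18691 + M(113, Z(-16))) = 1/(-18691 + (76 + 113)/(96 + (18 - 6*(-16)))) = 1/(-18691 + 189/(96 + (18 + 96))) = 1/(-18691 + 189/(96 + 114)) = 1/(-18691 + 189/210) = 1/(-18691 + (1/210)*189) = 1/(-18691 + 9/10) = 1/(-186901/10) = -10/186901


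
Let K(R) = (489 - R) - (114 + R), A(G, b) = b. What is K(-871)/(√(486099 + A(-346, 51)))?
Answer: 2117*√19446/97230 ≈ 3.0362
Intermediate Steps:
K(R) = 375 - 2*R (K(R) = (489 - R) + (-114 - R) = 375 - 2*R)
K(-871)/(√(486099 + A(-346, 51))) = (375 - 2*(-871))/(√(486099 + 51)) = (375 + 1742)/(√486150) = 2117/((5*√19446)) = 2117*(√19446/97230) = 2117*√19446/97230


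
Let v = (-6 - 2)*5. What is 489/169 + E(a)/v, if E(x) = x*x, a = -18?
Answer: -8799/1690 ≈ -5.2065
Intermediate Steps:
v = -40 (v = -8*5 = -40)
E(x) = x²
489/169 + E(a)/v = 489/169 + (-18)²/(-40) = 489*(1/169) + 324*(-1/40) = 489/169 - 81/10 = -8799/1690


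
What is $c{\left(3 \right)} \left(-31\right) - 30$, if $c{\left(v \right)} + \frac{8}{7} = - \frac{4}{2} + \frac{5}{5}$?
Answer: $\frac{255}{7} \approx 36.429$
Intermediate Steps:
$c{\left(v \right)} = - \frac{15}{7}$ ($c{\left(v \right)} = - \frac{8}{7} + \left(- \frac{4}{2} + \frac{5}{5}\right) = - \frac{8}{7} + \left(\left(-4\right) \frac{1}{2} + 5 \cdot \frac{1}{5}\right) = - \frac{8}{7} + \left(-2 + 1\right) = - \frac{8}{7} - 1 = - \frac{15}{7}$)
$c{\left(3 \right)} \left(-31\right) - 30 = \left(- \frac{15}{7}\right) \left(-31\right) - 30 = \frac{465}{7} - 30 = \frac{255}{7}$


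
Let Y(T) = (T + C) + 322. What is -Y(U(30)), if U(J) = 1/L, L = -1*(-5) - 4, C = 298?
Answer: -621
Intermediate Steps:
L = 1 (L = 5 - 4 = 1)
U(J) = 1 (U(J) = 1/1 = 1)
Y(T) = 620 + T (Y(T) = (T + 298) + 322 = (298 + T) + 322 = 620 + T)
-Y(U(30)) = -(620 + 1) = -1*621 = -621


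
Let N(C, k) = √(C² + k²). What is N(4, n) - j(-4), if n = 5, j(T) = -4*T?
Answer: -16 + √41 ≈ -9.5969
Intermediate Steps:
j(T) = -4*T
N(4, n) - j(-4) = √(4² + 5²) - (-4)*(-4) = √(16 + 25) - 1*16 = √41 - 16 = -16 + √41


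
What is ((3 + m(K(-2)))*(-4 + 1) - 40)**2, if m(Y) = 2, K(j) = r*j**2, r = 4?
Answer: 3025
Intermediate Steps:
K(j) = 4*j**2
((3 + m(K(-2)))*(-4 + 1) - 40)**2 = ((3 + 2)*(-4 + 1) - 40)**2 = (5*(-3) - 40)**2 = (-15 - 40)**2 = (-55)**2 = 3025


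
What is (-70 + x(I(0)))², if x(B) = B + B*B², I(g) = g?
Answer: 4900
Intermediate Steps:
x(B) = B + B³
(-70 + x(I(0)))² = (-70 + (0 + 0³))² = (-70 + (0 + 0))² = (-70 + 0)² = (-70)² = 4900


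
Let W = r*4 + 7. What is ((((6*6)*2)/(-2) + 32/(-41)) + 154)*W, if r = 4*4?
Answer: 341226/41 ≈ 8322.6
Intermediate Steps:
r = 16
W = 71 (W = 16*4 + 7 = 64 + 7 = 71)
((((6*6)*2)/(-2) + 32/(-41)) + 154)*W = ((((6*6)*2)/(-2) + 32/(-41)) + 154)*71 = (((36*2)*(-1/2) + 32*(-1/41)) + 154)*71 = ((72*(-1/2) - 32/41) + 154)*71 = ((-36 - 32/41) + 154)*71 = (-1508/41 + 154)*71 = (4806/41)*71 = 341226/41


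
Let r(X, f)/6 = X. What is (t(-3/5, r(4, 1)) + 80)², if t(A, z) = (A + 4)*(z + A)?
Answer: 15912121/625 ≈ 25459.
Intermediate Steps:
r(X, f) = 6*X
t(A, z) = (4 + A)*(A + z)
(t(-3/5, r(4, 1)) + 80)² = (((-3/5)² + 4*(-3/5) + 4*(6*4) + (-3/5)*(6*4)) + 80)² = (((-3*⅕)² + 4*(-3*⅕) + 4*24 - 3*⅕*24) + 80)² = (((-⅗)² + 4*(-⅗) + 96 - ⅗*24) + 80)² = ((9/25 - 12/5 + 96 - 72/5) + 80)² = (1989/25 + 80)² = (3989/25)² = 15912121/625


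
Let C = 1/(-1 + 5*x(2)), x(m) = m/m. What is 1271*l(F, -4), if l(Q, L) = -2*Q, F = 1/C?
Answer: -10168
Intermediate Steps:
x(m) = 1
C = 1/4 (C = 1/(-1 + 5*1) = 1/(-1 + 5) = 1/4 ≈ 0.25000)
F = 4 (F = 1/(1/4) = 4)
1271*l(F, -4) = 1271*(-2*4) = 1271*(-8) = -10168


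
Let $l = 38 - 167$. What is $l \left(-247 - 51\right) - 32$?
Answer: $38410$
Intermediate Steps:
$l = -129$
$l \left(-247 - 51\right) - 32 = - 129 \left(-247 - 51\right) - 32 = \left(-129\right) \left(-298\right) - 32 = 38442 - 32 = 38410$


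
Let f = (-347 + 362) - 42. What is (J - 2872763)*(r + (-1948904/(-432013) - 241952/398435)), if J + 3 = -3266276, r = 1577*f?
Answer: 44989434887588705243002/172129099655 ≈ 2.6137e+11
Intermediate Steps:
f = -27 (f = 15 - 42 = -27)
r = -42579 (r = 1577*(-27) = -42579)
J = -3266279 (J = -3 - 3266276 = -3266279)
(J - 2872763)*(r + (-1948904/(-432013) - 241952/398435)) = (-3266279 - 2872763)*(-42579 + (-1948904/(-432013) - 241952/398435)) = -6139042*(-42579 + (-1948904*(-1/432013) - 241952*1/398435)) = -6139042*(-42579 + (1948904/432013 - 241952/398435)) = -6139042*(-42579 + 671985155864/172129099655) = -6139042*(-7328412949054381/172129099655) = 44989434887588705243002/172129099655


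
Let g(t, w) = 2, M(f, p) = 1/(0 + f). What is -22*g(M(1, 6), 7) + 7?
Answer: -37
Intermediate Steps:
M(f, p) = 1/f
-22*g(M(1, 6), 7) + 7 = -22*2 + 7 = -44 + 7 = -37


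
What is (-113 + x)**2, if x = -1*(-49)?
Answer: 4096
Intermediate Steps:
x = 49
(-113 + x)**2 = (-113 + 49)**2 = (-64)**2 = 4096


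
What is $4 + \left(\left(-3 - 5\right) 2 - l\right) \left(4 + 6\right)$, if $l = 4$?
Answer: $-196$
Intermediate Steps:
$4 + \left(\left(-3 - 5\right) 2 - l\right) \left(4 + 6\right) = 4 + \left(\left(-3 - 5\right) 2 - 4\right) \left(4 + 6\right) = 4 + \left(\left(-8\right) 2 - 4\right) 10 = 4 + \left(-16 - 4\right) 10 = 4 - 200 = -196$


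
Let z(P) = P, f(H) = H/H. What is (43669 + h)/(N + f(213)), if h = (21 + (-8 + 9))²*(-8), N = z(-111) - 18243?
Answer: -39797/18353 ≈ -2.1684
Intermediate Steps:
f(H) = 1
N = -18354 (N = -111 - 18243 = -18354)
h = -3872 (h = (21 + 1)²*(-8) = 22²*(-8) = 484*(-8) = -3872)
(43669 + h)/(N + f(213)) = (43669 - 3872)/(-18354 + 1) = 39797/(-18353) = 39797*(-1/18353) = -39797/18353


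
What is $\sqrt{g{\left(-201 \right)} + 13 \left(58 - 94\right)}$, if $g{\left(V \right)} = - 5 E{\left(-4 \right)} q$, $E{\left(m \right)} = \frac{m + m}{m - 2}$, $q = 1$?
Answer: $\frac{4 i \sqrt{267}}{3} \approx 21.787 i$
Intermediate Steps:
$E{\left(m \right)} = \frac{2 m}{-2 + m}$
$g{\left(V \right)} = - \frac{20}{3}$ ($g{\left(V \right)} = - 5 \cdot 2 \left(-4\right) \frac{1}{-2 - 4} \cdot 1 = - 5 \cdot 2 \left(-4\right) \frac{1}{-6} \cdot 1 = - 5 \cdot 2 \left(-4\right) \left(- \frac{1}{6}\right) 1 = \left(-5\right) \frac{4}{3} \cdot 1 = \left(- \frac{20}{3}\right) 1 = - \frac{20}{3}$)
$\sqrt{g{\left(-201 \right)} + 13 \left(58 - 94\right)} = \sqrt{- \frac{20}{3} + 13 \left(58 - 94\right)} = \sqrt{- \frac{20}{3} + 13 \left(-36\right)} = \sqrt{- \frac{20}{3} - 468} = \sqrt{- \frac{1424}{3}} = \frac{4 i \sqrt{267}}{3}$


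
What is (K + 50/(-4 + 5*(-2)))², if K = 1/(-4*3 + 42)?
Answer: 552049/44100 ≈ 12.518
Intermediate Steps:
K = 1/30 (K = 1/(-12 + 42) = 1/30 ≈ 0.033333)
(K + 50/(-4 + 5*(-2)))² = (1/30 + 50/(-4 + 5*(-2)))² = (1/30 + 50/(-4 - 10))² = (1/30 + 50/(-14))² = (1/30 + 50*(-1/14))² = (1/30 - 25/7)² = (-743/210)² = 552049/44100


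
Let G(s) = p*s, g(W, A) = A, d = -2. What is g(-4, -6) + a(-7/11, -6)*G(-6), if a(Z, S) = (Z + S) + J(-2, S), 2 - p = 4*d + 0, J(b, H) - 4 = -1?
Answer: 2334/11 ≈ 212.18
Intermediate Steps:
J(b, H) = 3 (J(b, H) = 4 - 1 = 3)
p = 10 (p = 2 - (4*(-2) + 0) = 2 - (-8 + 0) = 2 - 1*(-8) = 2 + 8 = 10)
G(s) = 10*s
a(Z, S) = 3 + S + Z (a(Z, S) = (Z + S) + 3 = (S + Z) + 3 = 3 + S + Z)
g(-4, -6) + a(-7/11, -6)*G(-6) = -6 + (3 - 6 - 7/11)*(10*(-6)) = -6 + (3 - 6 - 7*1/11)*(-60) = -6 + (3 - 6 - 7/11)*(-60) = -6 - 40/11*(-60) = -6 + 2400/11 = 2334/11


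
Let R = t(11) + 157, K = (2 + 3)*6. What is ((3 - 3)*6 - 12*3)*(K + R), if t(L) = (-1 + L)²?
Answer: -10332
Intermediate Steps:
K = 30 (K = 5*6 = 30)
R = 257 (R = (-1 + 11)² + 157 = 10² + 157 = 100 + 157 = 257)
((3 - 3)*6 - 12*3)*(K + R) = ((3 - 3)*6 - 12*3)*(30 + 257) = (0*6 - 36)*287 = (0 - 36)*287 = -36*287 = -10332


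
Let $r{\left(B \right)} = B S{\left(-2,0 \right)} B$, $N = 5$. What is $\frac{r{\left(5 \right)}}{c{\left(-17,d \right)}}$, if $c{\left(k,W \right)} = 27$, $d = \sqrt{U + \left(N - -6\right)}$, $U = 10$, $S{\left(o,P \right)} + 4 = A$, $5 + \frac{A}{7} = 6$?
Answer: $\frac{25}{9} \approx 2.7778$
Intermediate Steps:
$A = 7$ ($A = -35 + 7 \cdot 6 = -35 + 42 = 7$)
$S{\left(o,P \right)} = 3$ ($S{\left(o,P \right)} = -4 + 7 = 3$)
$r{\left(B \right)} = 3 B^{2}$ ($r{\left(B \right)} = B 3 B = 3 B B = 3 B^{2}$)
$d = \sqrt{21}$ ($d = \sqrt{10 + \left(5 - -6\right)} = \sqrt{10 + \left(5 + 6\right)} = \sqrt{10 + 11} = \sqrt{21} \approx 4.5826$)
$\frac{r{\left(5 \right)}}{c{\left(-17,d \right)}} = \frac{3 \cdot 5^{2}}{27} = 3 \cdot 25 \cdot \frac{1}{27} = 75 \cdot \frac{1}{27} = \frac{25}{9}$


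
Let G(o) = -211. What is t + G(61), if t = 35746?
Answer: 35535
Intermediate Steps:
t + G(61) = 35746 - 211 = 35535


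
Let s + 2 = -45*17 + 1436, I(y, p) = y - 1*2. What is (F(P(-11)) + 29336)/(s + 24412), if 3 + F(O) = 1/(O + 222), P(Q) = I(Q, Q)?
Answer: 6130598/5241929 ≈ 1.1695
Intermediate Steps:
I(y, p) = -2 + y (I(y, p) = y - 2 = -2 + y)
P(Q) = -2 + Q
F(O) = -3 + 1/(222 + O) (F(O) = -3 + 1/(O + 222) = -3 + 1/(222 + O))
s = 669 (s = -2 + (-45*17 + 1436) = -2 + (-765 + 1436) = -2 + 671 = 669)
(F(P(-11)) + 29336)/(s + 24412) = ((-665 - 3*(-2 - 11))/(222 + (-2 - 11)) + 29336)/(669 + 24412) = ((-665 - 3*(-13))/(222 - 13) + 29336)/25081 = ((-665 + 39)/209 + 29336)*(1/25081) = ((1/209)*(-626) + 29336)*(1/25081) = (-626/209 + 29336)*(1/25081) = (6130598/209)*(1/25081) = 6130598/5241929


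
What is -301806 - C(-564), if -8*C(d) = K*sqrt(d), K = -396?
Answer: -301806 - 99*I*sqrt(141) ≈ -3.0181e+5 - 1175.6*I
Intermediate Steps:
C(d) = 99*sqrt(d)/2 (C(d) = -(-99)*sqrt(d)/2 = 99*sqrt(d)/2)
-301806 - C(-564) = -301806 - 99*sqrt(-564)/2 = -301806 - 99*2*I*sqrt(141)/2 = -301806 - 99*I*sqrt(141)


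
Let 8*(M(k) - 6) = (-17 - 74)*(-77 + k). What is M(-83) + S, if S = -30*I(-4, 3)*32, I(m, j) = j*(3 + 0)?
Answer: -6814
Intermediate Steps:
I(m, j) = 3*j (I(m, j) = j*3 = 3*j)
M(k) = 7055/8 - 91*k/8 (M(k) = 6 + ((-17 - 74)*(-77 + k))/8 = 6 + (-91*(-77 + k))/8 = 6 + (7007 - 91*k)/8 = 6 + (7007/8 - 91*k/8) = 7055/8 - 91*k/8)
S = -8640 (S = -90*3*32 = -30*9*32 = -270*32 = -8640)
M(-83) + S = (7055/8 - 91/8*(-83)) - 8640 = (7055/8 + 7553/8) - 8640 = 1826 - 8640 = -6814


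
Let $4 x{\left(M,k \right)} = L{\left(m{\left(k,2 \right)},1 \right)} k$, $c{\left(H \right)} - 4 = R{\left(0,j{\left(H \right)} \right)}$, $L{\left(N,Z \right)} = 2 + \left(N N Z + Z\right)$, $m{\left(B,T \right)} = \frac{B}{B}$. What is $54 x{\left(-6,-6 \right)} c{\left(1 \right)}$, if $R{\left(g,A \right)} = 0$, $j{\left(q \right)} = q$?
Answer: $-1296$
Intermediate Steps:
$m{\left(B,T \right)} = 1$
$L{\left(N,Z \right)} = 2 + Z + Z N^{2}$ ($L{\left(N,Z \right)} = 2 + \left(N^{2} Z + Z\right) = 2 + \left(Z N^{2} + Z\right) = 2 + \left(Z + Z N^{2}\right) = 2 + Z + Z N^{2}$)
$c{\left(H \right)} = 4$ ($c{\left(H \right)} = 4 + 0 = 4$)
$x{\left(M,k \right)} = k$ ($x{\left(M,k \right)} = \frac{\left(2 + 1 + 1 \cdot 1^{2}\right) k}{4} = \frac{\left(2 + 1 + 1 \cdot 1\right) k}{4} = \frac{\left(2 + 1 + 1\right) k}{4} = \frac{4 k}{4} = k$)
$54 x{\left(-6,-6 \right)} c{\left(1 \right)} = 54 \left(-6\right) 4 = \left(-324\right) 4 = -1296$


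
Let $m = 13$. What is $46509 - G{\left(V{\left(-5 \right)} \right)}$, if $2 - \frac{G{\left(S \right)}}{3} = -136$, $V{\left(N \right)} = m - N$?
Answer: $46095$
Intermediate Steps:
$V{\left(N \right)} = 13 - N$
$G{\left(S \right)} = 414$ ($G{\left(S \right)} = 6 - -408 = 6 + 408 = 414$)
$46509 - G{\left(V{\left(-5 \right)} \right)} = 46509 - 414 = 46095$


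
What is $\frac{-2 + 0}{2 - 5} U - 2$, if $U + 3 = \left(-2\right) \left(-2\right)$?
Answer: $- \frac{4}{3} \approx -1.3333$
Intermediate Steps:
$U = 1$ ($U = -3 - -4 = -3 + 4 = 1$)
$\frac{-2 + 0}{2 - 5} U - 2 = \frac{-2 + 0}{2 - 5} \cdot 1 - 2 = - \frac{2}{-3} \cdot 1 - 2 = \left(-2\right) \left(- \frac{1}{3}\right) 1 - 2 = \frac{2}{3} \cdot 1 - 2 = \frac{2}{3} - 2 = - \frac{4}{3}$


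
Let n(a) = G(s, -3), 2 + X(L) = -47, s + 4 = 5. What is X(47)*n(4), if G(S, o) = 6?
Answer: -294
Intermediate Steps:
s = 1 (s = -4 + 5 = 1)
X(L) = -49 (X(L) = -2 - 47 = -49)
n(a) = 6
X(47)*n(4) = -49*6 = -294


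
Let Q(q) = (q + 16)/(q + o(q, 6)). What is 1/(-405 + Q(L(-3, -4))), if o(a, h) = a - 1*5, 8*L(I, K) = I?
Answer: -46/18755 ≈ -0.0024527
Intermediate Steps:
L(I, K) = I/8
o(a, h) = -5 + a (o(a, h) = a - 5 = -5 + a)
Q(q) = (16 + q)/(-5 + 2*q) (Q(q) = (q + 16)/(q + (-5 + q)) = (16 + q)/(-5 + 2*q))
1/(-405 + Q(L(-3, -4))) = 1/(-405 + (16 + (⅛)*(-3))/(-5 + 2*((⅛)*(-3)))) = 1/(-405 + (16 - 3/8)/(-5 + 2*(-3/8))) = 1/(-405 + (125/8)/(-5 - ¾)) = 1/(-405 + (125/8)/(-23/4)) = 1/(-405 - 4/23*125/8) = 1/(-405 - 125/46) = 1/(-18755/46) = -46/18755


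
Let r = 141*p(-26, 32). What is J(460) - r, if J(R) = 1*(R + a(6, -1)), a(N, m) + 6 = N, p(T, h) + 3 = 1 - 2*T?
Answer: -6590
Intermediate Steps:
p(T, h) = -2 - 2*T (p(T, h) = -3 + (1 - 2*T) = -2 - 2*T)
a(N, m) = -6 + N
r = 7050 (r = 141*(-2 - 2*(-26)) = 141*(-2 + 52) = 141*50 = 7050)
J(R) = R (J(R) = 1*(R + (-6 + 6)) = 1*(R + 0) = 1*R = R)
J(460) - r = 460 - 1*7050 = 460 - 7050 = -6590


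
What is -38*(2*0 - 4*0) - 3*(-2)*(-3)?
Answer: -18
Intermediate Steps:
-38*(2*0 - 4*0) - 3*(-2)*(-3) = -38*(0 + 0) + 6*(-3) = -38*0 - 18 = 0 - 18 = -18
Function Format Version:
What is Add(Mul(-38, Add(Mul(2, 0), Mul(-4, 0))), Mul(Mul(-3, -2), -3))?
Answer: -18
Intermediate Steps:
Add(Mul(-38, Add(Mul(2, 0), Mul(-4, 0))), Mul(Mul(-3, -2), -3)) = Add(Mul(-38, Add(0, 0)), Mul(6, -3)) = Add(Mul(-38, 0), -18) = Add(0, -18) = -18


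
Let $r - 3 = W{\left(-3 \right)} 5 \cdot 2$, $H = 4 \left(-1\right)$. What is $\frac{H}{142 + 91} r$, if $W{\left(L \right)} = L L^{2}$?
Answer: $\frac{1068}{233} \approx 4.5837$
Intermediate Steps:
$H = -4$
$W{\left(L \right)} = L^{3}$
$r = -267$ ($r = 3 + \left(-3\right)^{3} \cdot 5 \cdot 2 = 3 - 270 = -267$)
$\frac{H}{142 + 91} r = \frac{1}{142 + 91} \left(-4\right) \left(-267\right) = \frac{1}{233} \left(-4\right) \left(-267\right) = \left(- \frac{4}{233}\right) \left(-267\right) = \frac{1068}{233}$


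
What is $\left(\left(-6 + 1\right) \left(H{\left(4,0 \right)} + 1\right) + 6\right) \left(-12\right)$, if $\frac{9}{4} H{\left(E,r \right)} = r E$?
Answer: $-12$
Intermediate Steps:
$H{\left(E,r \right)} = \frac{4 E r}{9}$ ($H{\left(E,r \right)} = \frac{4 r E}{9} = \frac{4 E r}{9}$)
$\left(\left(-6 + 1\right) \left(H{\left(4,0 \right)} + 1\right) + 6\right) \left(-12\right) = \left(\left(-6 + 1\right) \left(\frac{4}{9} \cdot 4 \cdot 0 + 1\right) + 6\right) \left(-12\right) = \left(- 5 \left(0 + 1\right) + 6\right) \left(-12\right) = \left(\left(-5\right) 1 + 6\right) \left(-12\right) = \left(-5 + 6\right) \left(-12\right) = 1 \left(-12\right) = -12$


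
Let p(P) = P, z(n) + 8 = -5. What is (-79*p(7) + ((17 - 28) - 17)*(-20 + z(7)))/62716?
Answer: 371/62716 ≈ 0.0059156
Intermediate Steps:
z(n) = -13 (z(n) = -8 - 5 = -13)
(-79*p(7) + ((17 - 28) - 17)*(-20 + z(7)))/62716 = (-79*7 + ((17 - 28) - 17)*(-20 - 13))/62716 = (-553 + (-11 - 17)*(-33))*(1/62716) = (-553 - 28*(-33))*(1/62716) = (-553 + 924)*(1/62716) = 371*(1/62716) = 371/62716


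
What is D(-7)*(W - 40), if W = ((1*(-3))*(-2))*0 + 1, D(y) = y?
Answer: 273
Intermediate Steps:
W = 1 (W = -3*(-2)*0 + 1 = 6*0 + 1 = 0 + 1 = 1)
D(-7)*(W - 40) = -7*(1 - 40) = -7*(-39) = 273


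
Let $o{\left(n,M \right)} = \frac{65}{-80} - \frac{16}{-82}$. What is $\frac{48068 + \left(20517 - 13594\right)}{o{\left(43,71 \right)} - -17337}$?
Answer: $\frac{36074096}{11372667} \approx 3.172$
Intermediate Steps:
$o{\left(n,M \right)} = - \frac{405}{656}$ ($o{\left(n,M \right)} = 65 \left(- \frac{1}{80}\right) - - \frac{8}{41} = - \frac{13}{16} + \frac{8}{41} = - \frac{405}{656}$)
$\frac{48068 + \left(20517 - 13594\right)}{o{\left(43,71 \right)} - -17337} = \frac{48068 + \left(20517 - 13594\right)}{- \frac{405}{656} - -17337} = \frac{48068 + 6923}{- \frac{405}{656} + 17337} = \frac{54991}{\frac{11372667}{656}} = 54991 \cdot \frac{656}{11372667} = \frac{36074096}{11372667}$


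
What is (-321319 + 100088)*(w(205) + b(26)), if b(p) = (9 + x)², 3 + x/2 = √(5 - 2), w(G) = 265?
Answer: -63272066 - 2654772*√3 ≈ -6.7870e+7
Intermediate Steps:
x = -6 + 2*√3 (x = -6 + 2*√(5 - 2) = -6 + 2*√3 ≈ -2.5359)
b(p) = (3 + 2*√3)² (b(p) = (9 + (-6 + 2*√3))² = (3 + 2*√3)²)
(-321319 + 100088)*(w(205) + b(26)) = (-321319 + 100088)*(265 + (21 + 12*√3)) = -221231*(286 + 12*√3) = -63272066 - 2654772*√3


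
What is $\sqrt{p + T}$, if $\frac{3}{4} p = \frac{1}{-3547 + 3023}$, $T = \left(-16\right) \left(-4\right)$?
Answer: $\frac{\sqrt{9884343}}{393} \approx 7.9998$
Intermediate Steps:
$T = 64$
$p = - \frac{1}{393}$ ($p = \frac{4}{3 \left(-3547 + 3023\right)} = \frac{4}{3 \left(-524\right)} = \frac{4}{3} \left(- \frac{1}{524}\right) = - \frac{1}{393} \approx -0.0025445$)
$\sqrt{p + T} = \sqrt{- \frac{1}{393} + 64} = \sqrt{\frac{25151}{393}} = \frac{\sqrt{9884343}}{393}$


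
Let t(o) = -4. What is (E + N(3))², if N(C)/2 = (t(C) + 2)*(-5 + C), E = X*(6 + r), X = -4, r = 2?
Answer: 576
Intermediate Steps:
E = -32 (E = -4*(6 + 2) = -4*8 = -32)
N(C) = 20 - 4*C (N(C) = 2*((-4 + 2)*(-5 + C)) = 2*(-2*(-5 + C)) = 2*(10 - 2*C) = 20 - 4*C)
(E + N(3))² = (-32 + (20 - 4*3))² = (-32 + (20 - 12))² = (-32 + 8)² = (-24)² = 576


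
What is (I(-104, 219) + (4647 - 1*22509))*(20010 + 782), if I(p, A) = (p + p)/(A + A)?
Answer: -81335850544/219 ≈ -3.7140e+8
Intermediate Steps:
I(p, A) = p/A (I(p, A) = (2*p)/((2*A)) = (2*p)*(1/(2*A)) = p/A)
(I(-104, 219) + (4647 - 1*22509))*(20010 + 782) = (-104/219 + (4647 - 1*22509))*(20010 + 782) = (-104*1/219 + (4647 - 22509))*20792 = (-104/219 - 17862)*20792 = -3911882/219*20792 = -81335850544/219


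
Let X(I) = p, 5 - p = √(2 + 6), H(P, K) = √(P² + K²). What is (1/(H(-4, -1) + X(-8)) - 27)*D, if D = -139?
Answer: 139*(134 - 54*√2 + 27*√17)/(5 + √17 - 2*√2) ≈ 3730.9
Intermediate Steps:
H(P, K) = √(K² + P²)
p = 5 - 2*√2 (p = 5 - √(2 + 6) = 5 - √8 = 5 - 2*√2 ≈ 2.1716)
X(I) = 5 - 2*√2
(1/(H(-4, -1) + X(-8)) - 27)*D = (1/(√((-1)² + (-4)²) + (5 - 2*√2)) - 27)*(-139) = (1/(√(1 + 16) + (5 - 2*√2)) - 27)*(-139) = (1/(√17 + (5 - 2*√2)) - 27)*(-139) = (1/(5 + √17 - 2*√2) - 27)*(-139) = (-27 + 1/(5 + √17 - 2*√2))*(-139) = 3753 - 139/(5 + √17 - 2*√2)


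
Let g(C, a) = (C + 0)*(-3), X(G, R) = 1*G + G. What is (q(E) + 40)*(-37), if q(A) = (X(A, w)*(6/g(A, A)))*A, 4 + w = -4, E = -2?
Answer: -1776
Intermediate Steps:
w = -8 (w = -4 - 4 = -8)
X(G, R) = 2*G (X(G, R) = G + G = 2*G)
g(C, a) = -3*C (g(C, a) = C*(-3) = -3*C)
q(A) = -4*A (q(A) = ((2*A)*(6/((-3*A))))*A = ((2*A)*(6*(-1/(3*A))))*A = ((2*A)*(-2/A))*A = -4*A)
(q(E) + 40)*(-37) = (-4*(-2) + 40)*(-37) = (8 + 40)*(-37) = 48*(-37) = -1776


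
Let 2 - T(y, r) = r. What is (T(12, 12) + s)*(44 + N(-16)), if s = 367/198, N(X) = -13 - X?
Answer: -75811/198 ≈ -382.88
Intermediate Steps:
s = 367/198 (s = 367*(1/198) = 367/198 ≈ 1.8535)
T(y, r) = 2 - r
(T(12, 12) + s)*(44 + N(-16)) = ((2 - 1*12) + 367/198)*(44 + (-13 - 1*(-16))) = ((2 - 12) + 367/198)*(44 + (-13 + 16)) = (-10 + 367/198)*(44 + 3) = -1613/198*47 = -75811/198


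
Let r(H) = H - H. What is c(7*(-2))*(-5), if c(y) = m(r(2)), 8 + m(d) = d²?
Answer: 40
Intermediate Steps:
r(H) = 0
m(d) = -8 + d²
c(y) = -8 (c(y) = -8 + 0² = -8 + 0 = -8)
c(7*(-2))*(-5) = -8*(-5) = 40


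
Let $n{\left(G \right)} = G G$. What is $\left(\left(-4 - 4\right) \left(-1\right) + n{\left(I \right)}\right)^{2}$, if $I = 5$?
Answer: $1089$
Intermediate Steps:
$n{\left(G \right)} = G^{2}$
$\left(\left(-4 - 4\right) \left(-1\right) + n{\left(I \right)}\right)^{2} = \left(\left(-4 - 4\right) \left(-1\right) + 5^{2}\right)^{2} = \left(\left(-4 - 4\right) \left(-1\right) + 25\right)^{2} = \left(\left(-8\right) \left(-1\right) + 25\right)^{2} = \left(8 + 25\right)^{2} = 33^{2} = 1089$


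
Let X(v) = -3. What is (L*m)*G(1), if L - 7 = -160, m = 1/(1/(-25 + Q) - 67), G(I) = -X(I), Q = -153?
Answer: 81702/11927 ≈ 6.8502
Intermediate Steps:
G(I) = 3 (G(I) = -1*(-3) = 3)
m = -178/11927 (m = 1/(1/(-25 - 153) - 67) = 1/(1/(-178) - 67) = 1/(-1/178 - 67) = 1/(-11927/178) = -178/11927 ≈ -0.014924)
L = -153 (L = 7 - 160 = -153)
(L*m)*G(1) = -153*(-178/11927)*3 = (27234/11927)*3 = 81702/11927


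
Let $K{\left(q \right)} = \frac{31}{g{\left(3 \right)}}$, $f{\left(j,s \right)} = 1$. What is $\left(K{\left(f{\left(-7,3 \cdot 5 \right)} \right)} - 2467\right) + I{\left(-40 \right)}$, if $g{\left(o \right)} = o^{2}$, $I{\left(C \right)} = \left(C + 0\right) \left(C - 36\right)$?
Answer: $\frac{5188}{9} \approx 576.44$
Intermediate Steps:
$I{\left(C \right)} = C \left(-36 + C\right)$
$K{\left(q \right)} = \frac{31}{9}$ ($K{\left(q \right)} = \frac{31}{3^{2}} = \frac{31}{9}$)
$\left(K{\left(f{\left(-7,3 \cdot 5 \right)} \right)} - 2467\right) + I{\left(-40 \right)} = \left(\frac{31}{9} - 2467\right) - 40 \left(-36 - 40\right) = - \frac{22172}{9} - -3040 = - \frac{22172}{9} + 3040 = \frac{5188}{9}$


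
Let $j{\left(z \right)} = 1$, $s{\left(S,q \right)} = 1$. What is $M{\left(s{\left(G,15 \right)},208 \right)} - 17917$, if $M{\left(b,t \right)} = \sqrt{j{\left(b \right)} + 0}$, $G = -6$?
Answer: $-17916$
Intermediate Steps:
$M{\left(b,t \right)} = 1$ ($M{\left(b,t \right)} = \sqrt{1 + 0} = \sqrt{1} = 1$)
$M{\left(s{\left(G,15 \right)},208 \right)} - 17917 = 1 - 17917 = -17916$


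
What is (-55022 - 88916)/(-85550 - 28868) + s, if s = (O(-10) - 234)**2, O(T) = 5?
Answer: 3000169138/57209 ≈ 52442.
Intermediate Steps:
s = 52441 (s = (5 - 234)**2 = (-229)**2 = 52441)
(-55022 - 88916)/(-85550 - 28868) + s = (-55022 - 88916)/(-85550 - 28868) + 52441 = -143938/(-114418) + 52441 = -143938*(-1/114418) + 52441 = 71969/57209 + 52441 = 3000169138/57209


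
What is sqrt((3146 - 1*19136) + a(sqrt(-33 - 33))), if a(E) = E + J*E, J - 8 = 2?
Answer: sqrt(-15990 + 11*I*sqrt(66)) ≈ 0.3534 + 126.45*I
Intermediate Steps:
J = 10 (J = 8 + 2 = 10)
a(E) = 11*E (a(E) = E + 10*E = 11*E)
sqrt((3146 - 1*19136) + a(sqrt(-33 - 33))) = sqrt((3146 - 1*19136) + 11*sqrt(-33 - 33)) = sqrt((3146 - 19136) + 11*sqrt(-66)) = sqrt(-15990 + 11*(I*sqrt(66))) = sqrt(-15990 + 11*I*sqrt(66))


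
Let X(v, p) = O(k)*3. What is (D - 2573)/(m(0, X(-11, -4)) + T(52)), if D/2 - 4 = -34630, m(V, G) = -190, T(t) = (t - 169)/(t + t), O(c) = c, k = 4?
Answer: 574600/1529 ≈ 375.80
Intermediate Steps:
X(v, p) = 12 (X(v, p) = 4*3 = 12)
T(t) = (-169 + t)/(2*t) (T(t) = (-169 + t)/((2*t)) = (-169 + t)*(1/(2*t)) = (-169 + t)/(2*t))
D = -69252 (D = 8 + 2*(-34630) = 8 - 69260 = -69252)
(D - 2573)/(m(0, X(-11, -4)) + T(52)) = (-69252 - 2573)/(-190 + (1/2)*(-169 + 52)/52) = -71825/(-190 + (1/2)*(1/52)*(-117)) = -71825/(-190 - 9/8) = -71825/(-1529/8) = -71825*(-8/1529) = 574600/1529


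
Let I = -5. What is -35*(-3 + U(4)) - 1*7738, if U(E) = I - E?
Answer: -7318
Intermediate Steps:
U(E) = -5 - E
-35*(-3 + U(4)) - 1*7738 = -35*(-3 + (-5 - 1*4)) - 1*7738 = -35*(-3 + (-5 - 4)) - 7738 = -35*(-3 - 9) - 7738 = -35*(-12) - 7738 = 420 - 7738 = -7318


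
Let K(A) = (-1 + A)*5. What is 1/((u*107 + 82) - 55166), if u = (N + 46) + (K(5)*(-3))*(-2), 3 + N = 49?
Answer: -1/32400 ≈ -3.0864e-5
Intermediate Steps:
K(A) = -5 + 5*A
N = 46 (N = -3 + 49 = 46)
u = 212 (u = (46 + 46) + ((-5 + 5*5)*(-3))*(-2) = 92 + ((-5 + 25)*(-3))*(-2) = 92 + (20*(-3))*(-2) = 92 - 60*(-2) = 92 + 120 = 212)
1/((u*107 + 82) - 55166) = 1/((212*107 + 82) - 55166) = 1/((22684 + 82) - 55166) = 1/(22766 - 55166) = 1/(-32400) = -1/32400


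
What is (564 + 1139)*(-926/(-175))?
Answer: 1576978/175 ≈ 9011.3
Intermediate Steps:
(564 + 1139)*(-926/(-175)) = 1703*(-926*(-1/175)) = 1703*(926/175) = 1576978/175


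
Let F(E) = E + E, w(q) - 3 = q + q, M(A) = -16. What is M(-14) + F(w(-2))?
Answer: -18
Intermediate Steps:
w(q) = 3 + 2*q (w(q) = 3 + (q + q) = 3 + 2*q)
F(E) = 2*E
M(-14) + F(w(-2)) = -16 + 2*(3 + 2*(-2)) = -16 + 2*(3 - 4) = -16 + 2*(-1) = -16 - 2 = -18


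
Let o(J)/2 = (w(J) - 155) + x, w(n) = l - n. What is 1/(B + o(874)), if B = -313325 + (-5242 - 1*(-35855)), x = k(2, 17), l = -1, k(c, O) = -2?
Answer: -1/284776 ≈ -3.5115e-6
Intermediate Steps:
w(n) = -1 - n
x = -2
B = -282712 (B = -313325 + (-5242 + 35855) = -313325 + 30613 = -282712)
o(J) = -316 - 2*J (o(J) = 2*(((-1 - J) - 155) - 2) = 2*((-156 - J) - 2) = 2*(-158 - J) = -316 - 2*J)
1/(B + o(874)) = 1/(-282712 + (-316 - 2*874)) = 1/(-282712 + (-316 - 1748)) = 1/(-282712 - 2064) = 1/(-284776) = -1/284776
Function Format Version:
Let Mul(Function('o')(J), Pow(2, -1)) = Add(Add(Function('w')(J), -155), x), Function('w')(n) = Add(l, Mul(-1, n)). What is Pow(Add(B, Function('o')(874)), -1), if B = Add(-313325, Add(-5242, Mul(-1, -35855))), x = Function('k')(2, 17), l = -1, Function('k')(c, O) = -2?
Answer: Rational(-1, 284776) ≈ -3.5115e-6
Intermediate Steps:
Function('w')(n) = Add(-1, Mul(-1, n))
x = -2
B = -282712 (B = Add(-313325, Add(-5242, 35855)) = Add(-313325, 30613) = -282712)
Function('o')(J) = Add(-316, Mul(-2, J)) (Function('o')(J) = Mul(2, Add(Add(Add(-1, Mul(-1, J)), -155), -2)) = Mul(2, Add(Add(-156, Mul(-1, J)), -2)) = Mul(2, Add(-158, Mul(-1, J))) = Add(-316, Mul(-2, J)))
Pow(Add(B, Function('o')(874)), -1) = Pow(Add(-282712, Add(-316, Mul(-2, 874))), -1) = Pow(Add(-282712, Add(-316, -1748)), -1) = Pow(Add(-282712, -2064), -1) = Pow(-284776, -1) = Rational(-1, 284776)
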